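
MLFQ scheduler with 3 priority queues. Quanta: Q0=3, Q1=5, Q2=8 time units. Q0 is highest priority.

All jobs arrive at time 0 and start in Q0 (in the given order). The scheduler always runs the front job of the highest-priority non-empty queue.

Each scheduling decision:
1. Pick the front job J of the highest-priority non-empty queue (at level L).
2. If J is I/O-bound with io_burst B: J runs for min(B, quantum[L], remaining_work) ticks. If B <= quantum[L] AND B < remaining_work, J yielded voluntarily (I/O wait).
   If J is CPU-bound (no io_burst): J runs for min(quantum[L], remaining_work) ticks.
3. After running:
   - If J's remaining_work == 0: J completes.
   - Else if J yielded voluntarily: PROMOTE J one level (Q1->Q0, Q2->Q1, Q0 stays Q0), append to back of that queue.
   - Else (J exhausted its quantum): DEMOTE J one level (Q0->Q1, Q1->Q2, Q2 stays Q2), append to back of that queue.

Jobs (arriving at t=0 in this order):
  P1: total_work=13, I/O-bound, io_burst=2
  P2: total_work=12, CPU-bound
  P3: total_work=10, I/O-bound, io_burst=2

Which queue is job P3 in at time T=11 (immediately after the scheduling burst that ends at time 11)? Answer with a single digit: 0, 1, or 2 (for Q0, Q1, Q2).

Answer: 0

Derivation:
t=0-2: P1@Q0 runs 2, rem=11, I/O yield, promote→Q0. Q0=[P2,P3,P1] Q1=[] Q2=[]
t=2-5: P2@Q0 runs 3, rem=9, quantum used, demote→Q1. Q0=[P3,P1] Q1=[P2] Q2=[]
t=5-7: P3@Q0 runs 2, rem=8, I/O yield, promote→Q0. Q0=[P1,P3] Q1=[P2] Q2=[]
t=7-9: P1@Q0 runs 2, rem=9, I/O yield, promote→Q0. Q0=[P3,P1] Q1=[P2] Q2=[]
t=9-11: P3@Q0 runs 2, rem=6, I/O yield, promote→Q0. Q0=[P1,P3] Q1=[P2] Q2=[]
t=11-13: P1@Q0 runs 2, rem=7, I/O yield, promote→Q0. Q0=[P3,P1] Q1=[P2] Q2=[]
t=13-15: P3@Q0 runs 2, rem=4, I/O yield, promote→Q0. Q0=[P1,P3] Q1=[P2] Q2=[]
t=15-17: P1@Q0 runs 2, rem=5, I/O yield, promote→Q0. Q0=[P3,P1] Q1=[P2] Q2=[]
t=17-19: P3@Q0 runs 2, rem=2, I/O yield, promote→Q0. Q0=[P1,P3] Q1=[P2] Q2=[]
t=19-21: P1@Q0 runs 2, rem=3, I/O yield, promote→Q0. Q0=[P3,P1] Q1=[P2] Q2=[]
t=21-23: P3@Q0 runs 2, rem=0, completes. Q0=[P1] Q1=[P2] Q2=[]
t=23-25: P1@Q0 runs 2, rem=1, I/O yield, promote→Q0. Q0=[P1] Q1=[P2] Q2=[]
t=25-26: P1@Q0 runs 1, rem=0, completes. Q0=[] Q1=[P2] Q2=[]
t=26-31: P2@Q1 runs 5, rem=4, quantum used, demote→Q2. Q0=[] Q1=[] Q2=[P2]
t=31-35: P2@Q2 runs 4, rem=0, completes. Q0=[] Q1=[] Q2=[]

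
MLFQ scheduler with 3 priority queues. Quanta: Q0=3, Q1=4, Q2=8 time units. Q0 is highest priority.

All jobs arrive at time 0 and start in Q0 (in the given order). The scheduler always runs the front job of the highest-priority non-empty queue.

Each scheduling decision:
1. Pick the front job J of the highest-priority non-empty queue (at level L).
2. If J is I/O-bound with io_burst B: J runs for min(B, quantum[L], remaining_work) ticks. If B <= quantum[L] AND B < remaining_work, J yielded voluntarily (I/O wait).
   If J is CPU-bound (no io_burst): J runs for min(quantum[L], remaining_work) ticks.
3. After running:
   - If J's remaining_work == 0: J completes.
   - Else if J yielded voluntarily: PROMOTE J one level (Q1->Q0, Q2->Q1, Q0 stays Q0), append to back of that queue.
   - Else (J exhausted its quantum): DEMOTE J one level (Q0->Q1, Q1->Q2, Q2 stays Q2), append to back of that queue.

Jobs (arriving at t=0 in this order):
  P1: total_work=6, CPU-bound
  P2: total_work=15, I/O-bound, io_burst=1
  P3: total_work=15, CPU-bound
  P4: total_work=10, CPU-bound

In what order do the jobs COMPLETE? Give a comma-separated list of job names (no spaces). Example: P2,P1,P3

t=0-3: P1@Q0 runs 3, rem=3, quantum used, demote→Q1. Q0=[P2,P3,P4] Q1=[P1] Q2=[]
t=3-4: P2@Q0 runs 1, rem=14, I/O yield, promote→Q0. Q0=[P3,P4,P2] Q1=[P1] Q2=[]
t=4-7: P3@Q0 runs 3, rem=12, quantum used, demote→Q1. Q0=[P4,P2] Q1=[P1,P3] Q2=[]
t=7-10: P4@Q0 runs 3, rem=7, quantum used, demote→Q1. Q0=[P2] Q1=[P1,P3,P4] Q2=[]
t=10-11: P2@Q0 runs 1, rem=13, I/O yield, promote→Q0. Q0=[P2] Q1=[P1,P3,P4] Q2=[]
t=11-12: P2@Q0 runs 1, rem=12, I/O yield, promote→Q0. Q0=[P2] Q1=[P1,P3,P4] Q2=[]
t=12-13: P2@Q0 runs 1, rem=11, I/O yield, promote→Q0. Q0=[P2] Q1=[P1,P3,P4] Q2=[]
t=13-14: P2@Q0 runs 1, rem=10, I/O yield, promote→Q0. Q0=[P2] Q1=[P1,P3,P4] Q2=[]
t=14-15: P2@Q0 runs 1, rem=9, I/O yield, promote→Q0. Q0=[P2] Q1=[P1,P3,P4] Q2=[]
t=15-16: P2@Q0 runs 1, rem=8, I/O yield, promote→Q0. Q0=[P2] Q1=[P1,P3,P4] Q2=[]
t=16-17: P2@Q0 runs 1, rem=7, I/O yield, promote→Q0. Q0=[P2] Q1=[P1,P3,P4] Q2=[]
t=17-18: P2@Q0 runs 1, rem=6, I/O yield, promote→Q0. Q0=[P2] Q1=[P1,P3,P4] Q2=[]
t=18-19: P2@Q0 runs 1, rem=5, I/O yield, promote→Q0. Q0=[P2] Q1=[P1,P3,P4] Q2=[]
t=19-20: P2@Q0 runs 1, rem=4, I/O yield, promote→Q0. Q0=[P2] Q1=[P1,P3,P4] Q2=[]
t=20-21: P2@Q0 runs 1, rem=3, I/O yield, promote→Q0. Q0=[P2] Q1=[P1,P3,P4] Q2=[]
t=21-22: P2@Q0 runs 1, rem=2, I/O yield, promote→Q0. Q0=[P2] Q1=[P1,P3,P4] Q2=[]
t=22-23: P2@Q0 runs 1, rem=1, I/O yield, promote→Q0. Q0=[P2] Q1=[P1,P3,P4] Q2=[]
t=23-24: P2@Q0 runs 1, rem=0, completes. Q0=[] Q1=[P1,P3,P4] Q2=[]
t=24-27: P1@Q1 runs 3, rem=0, completes. Q0=[] Q1=[P3,P4] Q2=[]
t=27-31: P3@Q1 runs 4, rem=8, quantum used, demote→Q2. Q0=[] Q1=[P4] Q2=[P3]
t=31-35: P4@Q1 runs 4, rem=3, quantum used, demote→Q2. Q0=[] Q1=[] Q2=[P3,P4]
t=35-43: P3@Q2 runs 8, rem=0, completes. Q0=[] Q1=[] Q2=[P4]
t=43-46: P4@Q2 runs 3, rem=0, completes. Q0=[] Q1=[] Q2=[]

Answer: P2,P1,P3,P4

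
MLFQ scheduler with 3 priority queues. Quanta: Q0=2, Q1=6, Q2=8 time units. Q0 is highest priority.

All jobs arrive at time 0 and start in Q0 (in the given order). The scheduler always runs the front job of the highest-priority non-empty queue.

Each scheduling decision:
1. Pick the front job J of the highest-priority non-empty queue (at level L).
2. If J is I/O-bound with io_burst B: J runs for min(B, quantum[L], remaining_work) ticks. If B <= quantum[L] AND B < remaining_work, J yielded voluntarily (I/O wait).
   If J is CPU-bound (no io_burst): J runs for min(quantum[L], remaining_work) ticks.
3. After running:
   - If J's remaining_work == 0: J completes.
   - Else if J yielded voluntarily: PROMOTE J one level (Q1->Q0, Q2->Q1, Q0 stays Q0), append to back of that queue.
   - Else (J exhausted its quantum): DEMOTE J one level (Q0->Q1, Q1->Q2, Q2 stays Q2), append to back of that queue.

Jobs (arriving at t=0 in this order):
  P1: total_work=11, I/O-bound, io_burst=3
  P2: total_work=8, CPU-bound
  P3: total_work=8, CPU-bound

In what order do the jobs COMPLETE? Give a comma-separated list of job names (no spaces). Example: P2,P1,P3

t=0-2: P1@Q0 runs 2, rem=9, quantum used, demote→Q1. Q0=[P2,P3] Q1=[P1] Q2=[]
t=2-4: P2@Q0 runs 2, rem=6, quantum used, demote→Q1. Q0=[P3] Q1=[P1,P2] Q2=[]
t=4-6: P3@Q0 runs 2, rem=6, quantum used, demote→Q1. Q0=[] Q1=[P1,P2,P3] Q2=[]
t=6-9: P1@Q1 runs 3, rem=6, I/O yield, promote→Q0. Q0=[P1] Q1=[P2,P3] Q2=[]
t=9-11: P1@Q0 runs 2, rem=4, quantum used, demote→Q1. Q0=[] Q1=[P2,P3,P1] Q2=[]
t=11-17: P2@Q1 runs 6, rem=0, completes. Q0=[] Q1=[P3,P1] Q2=[]
t=17-23: P3@Q1 runs 6, rem=0, completes. Q0=[] Q1=[P1] Q2=[]
t=23-26: P1@Q1 runs 3, rem=1, I/O yield, promote→Q0. Q0=[P1] Q1=[] Q2=[]
t=26-27: P1@Q0 runs 1, rem=0, completes. Q0=[] Q1=[] Q2=[]

Answer: P2,P3,P1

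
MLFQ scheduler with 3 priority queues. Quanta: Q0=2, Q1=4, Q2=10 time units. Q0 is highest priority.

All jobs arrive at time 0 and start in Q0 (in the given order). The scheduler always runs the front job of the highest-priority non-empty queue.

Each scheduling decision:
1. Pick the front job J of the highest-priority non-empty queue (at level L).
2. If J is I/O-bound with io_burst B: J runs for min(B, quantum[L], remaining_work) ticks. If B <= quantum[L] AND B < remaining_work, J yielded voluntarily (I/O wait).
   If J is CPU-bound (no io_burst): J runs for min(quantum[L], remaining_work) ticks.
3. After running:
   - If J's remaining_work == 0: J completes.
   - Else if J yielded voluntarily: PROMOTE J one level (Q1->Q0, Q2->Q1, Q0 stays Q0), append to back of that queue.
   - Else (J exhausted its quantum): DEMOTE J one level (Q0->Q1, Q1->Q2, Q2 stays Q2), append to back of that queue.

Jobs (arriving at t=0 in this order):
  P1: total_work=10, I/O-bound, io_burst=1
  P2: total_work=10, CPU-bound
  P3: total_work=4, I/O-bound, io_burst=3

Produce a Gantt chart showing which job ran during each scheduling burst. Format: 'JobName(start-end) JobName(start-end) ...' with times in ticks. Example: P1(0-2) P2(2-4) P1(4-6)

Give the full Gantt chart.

t=0-1: P1@Q0 runs 1, rem=9, I/O yield, promote→Q0. Q0=[P2,P3,P1] Q1=[] Q2=[]
t=1-3: P2@Q0 runs 2, rem=8, quantum used, demote→Q1. Q0=[P3,P1] Q1=[P2] Q2=[]
t=3-5: P3@Q0 runs 2, rem=2, quantum used, demote→Q1. Q0=[P1] Q1=[P2,P3] Q2=[]
t=5-6: P1@Q0 runs 1, rem=8, I/O yield, promote→Q0. Q0=[P1] Q1=[P2,P3] Q2=[]
t=6-7: P1@Q0 runs 1, rem=7, I/O yield, promote→Q0. Q0=[P1] Q1=[P2,P3] Q2=[]
t=7-8: P1@Q0 runs 1, rem=6, I/O yield, promote→Q0. Q0=[P1] Q1=[P2,P3] Q2=[]
t=8-9: P1@Q0 runs 1, rem=5, I/O yield, promote→Q0. Q0=[P1] Q1=[P2,P3] Q2=[]
t=9-10: P1@Q0 runs 1, rem=4, I/O yield, promote→Q0. Q0=[P1] Q1=[P2,P3] Q2=[]
t=10-11: P1@Q0 runs 1, rem=3, I/O yield, promote→Q0. Q0=[P1] Q1=[P2,P3] Q2=[]
t=11-12: P1@Q0 runs 1, rem=2, I/O yield, promote→Q0. Q0=[P1] Q1=[P2,P3] Q2=[]
t=12-13: P1@Q0 runs 1, rem=1, I/O yield, promote→Q0. Q0=[P1] Q1=[P2,P3] Q2=[]
t=13-14: P1@Q0 runs 1, rem=0, completes. Q0=[] Q1=[P2,P3] Q2=[]
t=14-18: P2@Q1 runs 4, rem=4, quantum used, demote→Q2. Q0=[] Q1=[P3] Q2=[P2]
t=18-20: P3@Q1 runs 2, rem=0, completes. Q0=[] Q1=[] Q2=[P2]
t=20-24: P2@Q2 runs 4, rem=0, completes. Q0=[] Q1=[] Q2=[]

Answer: P1(0-1) P2(1-3) P3(3-5) P1(5-6) P1(6-7) P1(7-8) P1(8-9) P1(9-10) P1(10-11) P1(11-12) P1(12-13) P1(13-14) P2(14-18) P3(18-20) P2(20-24)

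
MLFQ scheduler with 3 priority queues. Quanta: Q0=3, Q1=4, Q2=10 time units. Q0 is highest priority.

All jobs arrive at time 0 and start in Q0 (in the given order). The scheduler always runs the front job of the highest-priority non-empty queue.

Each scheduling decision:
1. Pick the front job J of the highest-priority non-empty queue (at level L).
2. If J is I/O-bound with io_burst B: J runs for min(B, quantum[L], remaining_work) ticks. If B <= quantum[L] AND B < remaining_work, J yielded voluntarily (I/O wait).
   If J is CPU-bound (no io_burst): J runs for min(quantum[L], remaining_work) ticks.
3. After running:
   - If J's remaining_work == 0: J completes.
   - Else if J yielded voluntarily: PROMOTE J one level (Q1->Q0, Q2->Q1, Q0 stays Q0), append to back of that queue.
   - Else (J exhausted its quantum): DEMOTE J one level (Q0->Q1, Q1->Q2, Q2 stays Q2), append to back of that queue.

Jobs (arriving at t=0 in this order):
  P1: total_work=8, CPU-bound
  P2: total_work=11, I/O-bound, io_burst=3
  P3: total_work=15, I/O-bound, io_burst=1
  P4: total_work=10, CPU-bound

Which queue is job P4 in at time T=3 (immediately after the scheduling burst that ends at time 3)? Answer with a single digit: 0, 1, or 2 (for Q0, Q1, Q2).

t=0-3: P1@Q0 runs 3, rem=5, quantum used, demote→Q1. Q0=[P2,P3,P4] Q1=[P1] Q2=[]
t=3-6: P2@Q0 runs 3, rem=8, I/O yield, promote→Q0. Q0=[P3,P4,P2] Q1=[P1] Q2=[]
t=6-7: P3@Q0 runs 1, rem=14, I/O yield, promote→Q0. Q0=[P4,P2,P3] Q1=[P1] Q2=[]
t=7-10: P4@Q0 runs 3, rem=7, quantum used, demote→Q1. Q0=[P2,P3] Q1=[P1,P4] Q2=[]
t=10-13: P2@Q0 runs 3, rem=5, I/O yield, promote→Q0. Q0=[P3,P2] Q1=[P1,P4] Q2=[]
t=13-14: P3@Q0 runs 1, rem=13, I/O yield, promote→Q0. Q0=[P2,P3] Q1=[P1,P4] Q2=[]
t=14-17: P2@Q0 runs 3, rem=2, I/O yield, promote→Q0. Q0=[P3,P2] Q1=[P1,P4] Q2=[]
t=17-18: P3@Q0 runs 1, rem=12, I/O yield, promote→Q0. Q0=[P2,P3] Q1=[P1,P4] Q2=[]
t=18-20: P2@Q0 runs 2, rem=0, completes. Q0=[P3] Q1=[P1,P4] Q2=[]
t=20-21: P3@Q0 runs 1, rem=11, I/O yield, promote→Q0. Q0=[P3] Q1=[P1,P4] Q2=[]
t=21-22: P3@Q0 runs 1, rem=10, I/O yield, promote→Q0. Q0=[P3] Q1=[P1,P4] Q2=[]
t=22-23: P3@Q0 runs 1, rem=9, I/O yield, promote→Q0. Q0=[P3] Q1=[P1,P4] Q2=[]
t=23-24: P3@Q0 runs 1, rem=8, I/O yield, promote→Q0. Q0=[P3] Q1=[P1,P4] Q2=[]
t=24-25: P3@Q0 runs 1, rem=7, I/O yield, promote→Q0. Q0=[P3] Q1=[P1,P4] Q2=[]
t=25-26: P3@Q0 runs 1, rem=6, I/O yield, promote→Q0. Q0=[P3] Q1=[P1,P4] Q2=[]
t=26-27: P3@Q0 runs 1, rem=5, I/O yield, promote→Q0. Q0=[P3] Q1=[P1,P4] Q2=[]
t=27-28: P3@Q0 runs 1, rem=4, I/O yield, promote→Q0. Q0=[P3] Q1=[P1,P4] Q2=[]
t=28-29: P3@Q0 runs 1, rem=3, I/O yield, promote→Q0. Q0=[P3] Q1=[P1,P4] Q2=[]
t=29-30: P3@Q0 runs 1, rem=2, I/O yield, promote→Q0. Q0=[P3] Q1=[P1,P4] Q2=[]
t=30-31: P3@Q0 runs 1, rem=1, I/O yield, promote→Q0. Q0=[P3] Q1=[P1,P4] Q2=[]
t=31-32: P3@Q0 runs 1, rem=0, completes. Q0=[] Q1=[P1,P4] Q2=[]
t=32-36: P1@Q1 runs 4, rem=1, quantum used, demote→Q2. Q0=[] Q1=[P4] Q2=[P1]
t=36-40: P4@Q1 runs 4, rem=3, quantum used, demote→Q2. Q0=[] Q1=[] Q2=[P1,P4]
t=40-41: P1@Q2 runs 1, rem=0, completes. Q0=[] Q1=[] Q2=[P4]
t=41-44: P4@Q2 runs 3, rem=0, completes. Q0=[] Q1=[] Q2=[]

Answer: 0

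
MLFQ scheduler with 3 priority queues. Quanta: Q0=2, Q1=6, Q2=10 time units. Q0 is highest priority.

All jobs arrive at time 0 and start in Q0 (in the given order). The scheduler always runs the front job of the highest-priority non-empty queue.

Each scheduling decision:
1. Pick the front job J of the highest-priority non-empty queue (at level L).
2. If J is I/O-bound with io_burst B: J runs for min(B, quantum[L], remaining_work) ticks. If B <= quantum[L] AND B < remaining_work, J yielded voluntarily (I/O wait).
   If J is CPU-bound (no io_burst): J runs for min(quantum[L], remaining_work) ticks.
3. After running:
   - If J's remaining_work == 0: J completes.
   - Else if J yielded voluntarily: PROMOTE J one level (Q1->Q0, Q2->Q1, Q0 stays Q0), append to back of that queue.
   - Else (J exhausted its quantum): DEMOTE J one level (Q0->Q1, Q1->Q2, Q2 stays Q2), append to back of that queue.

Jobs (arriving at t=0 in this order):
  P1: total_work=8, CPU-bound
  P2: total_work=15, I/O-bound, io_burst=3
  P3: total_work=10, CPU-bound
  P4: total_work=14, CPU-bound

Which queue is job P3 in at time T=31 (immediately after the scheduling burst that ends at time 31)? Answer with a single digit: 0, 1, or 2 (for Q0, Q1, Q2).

Answer: 2

Derivation:
t=0-2: P1@Q0 runs 2, rem=6, quantum used, demote→Q1. Q0=[P2,P3,P4] Q1=[P1] Q2=[]
t=2-4: P2@Q0 runs 2, rem=13, quantum used, demote→Q1. Q0=[P3,P4] Q1=[P1,P2] Q2=[]
t=4-6: P3@Q0 runs 2, rem=8, quantum used, demote→Q1. Q0=[P4] Q1=[P1,P2,P3] Q2=[]
t=6-8: P4@Q0 runs 2, rem=12, quantum used, demote→Q1. Q0=[] Q1=[P1,P2,P3,P4] Q2=[]
t=8-14: P1@Q1 runs 6, rem=0, completes. Q0=[] Q1=[P2,P3,P4] Q2=[]
t=14-17: P2@Q1 runs 3, rem=10, I/O yield, promote→Q0. Q0=[P2] Q1=[P3,P4] Q2=[]
t=17-19: P2@Q0 runs 2, rem=8, quantum used, demote→Q1. Q0=[] Q1=[P3,P4,P2] Q2=[]
t=19-25: P3@Q1 runs 6, rem=2, quantum used, demote→Q2. Q0=[] Q1=[P4,P2] Q2=[P3]
t=25-31: P4@Q1 runs 6, rem=6, quantum used, demote→Q2. Q0=[] Q1=[P2] Q2=[P3,P4]
t=31-34: P2@Q1 runs 3, rem=5, I/O yield, promote→Q0. Q0=[P2] Q1=[] Q2=[P3,P4]
t=34-36: P2@Q0 runs 2, rem=3, quantum used, demote→Q1. Q0=[] Q1=[P2] Q2=[P3,P4]
t=36-39: P2@Q1 runs 3, rem=0, completes. Q0=[] Q1=[] Q2=[P3,P4]
t=39-41: P3@Q2 runs 2, rem=0, completes. Q0=[] Q1=[] Q2=[P4]
t=41-47: P4@Q2 runs 6, rem=0, completes. Q0=[] Q1=[] Q2=[]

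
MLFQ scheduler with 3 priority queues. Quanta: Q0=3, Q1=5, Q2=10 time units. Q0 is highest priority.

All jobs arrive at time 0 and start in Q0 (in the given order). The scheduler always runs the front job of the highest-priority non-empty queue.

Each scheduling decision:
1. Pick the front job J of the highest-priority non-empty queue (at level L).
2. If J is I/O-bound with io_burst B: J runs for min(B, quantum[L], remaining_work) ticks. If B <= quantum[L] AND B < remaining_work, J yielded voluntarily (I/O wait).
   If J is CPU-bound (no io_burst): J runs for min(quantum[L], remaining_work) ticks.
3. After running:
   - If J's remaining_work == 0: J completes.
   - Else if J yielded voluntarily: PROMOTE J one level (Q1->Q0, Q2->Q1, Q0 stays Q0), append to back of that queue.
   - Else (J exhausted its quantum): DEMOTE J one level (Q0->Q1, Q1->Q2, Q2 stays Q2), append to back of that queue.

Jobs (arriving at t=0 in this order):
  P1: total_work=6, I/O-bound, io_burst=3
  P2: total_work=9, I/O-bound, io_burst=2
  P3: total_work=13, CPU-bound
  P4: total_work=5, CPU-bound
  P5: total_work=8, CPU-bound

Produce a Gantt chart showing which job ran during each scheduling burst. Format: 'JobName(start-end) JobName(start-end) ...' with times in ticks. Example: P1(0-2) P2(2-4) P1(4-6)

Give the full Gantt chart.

t=0-3: P1@Q0 runs 3, rem=3, I/O yield, promote→Q0. Q0=[P2,P3,P4,P5,P1] Q1=[] Q2=[]
t=3-5: P2@Q0 runs 2, rem=7, I/O yield, promote→Q0. Q0=[P3,P4,P5,P1,P2] Q1=[] Q2=[]
t=5-8: P3@Q0 runs 3, rem=10, quantum used, demote→Q1. Q0=[P4,P5,P1,P2] Q1=[P3] Q2=[]
t=8-11: P4@Q0 runs 3, rem=2, quantum used, demote→Q1. Q0=[P5,P1,P2] Q1=[P3,P4] Q2=[]
t=11-14: P5@Q0 runs 3, rem=5, quantum used, demote→Q1. Q0=[P1,P2] Q1=[P3,P4,P5] Q2=[]
t=14-17: P1@Q0 runs 3, rem=0, completes. Q0=[P2] Q1=[P3,P4,P5] Q2=[]
t=17-19: P2@Q0 runs 2, rem=5, I/O yield, promote→Q0. Q0=[P2] Q1=[P3,P4,P5] Q2=[]
t=19-21: P2@Q0 runs 2, rem=3, I/O yield, promote→Q0. Q0=[P2] Q1=[P3,P4,P5] Q2=[]
t=21-23: P2@Q0 runs 2, rem=1, I/O yield, promote→Q0. Q0=[P2] Q1=[P3,P4,P5] Q2=[]
t=23-24: P2@Q0 runs 1, rem=0, completes. Q0=[] Q1=[P3,P4,P5] Q2=[]
t=24-29: P3@Q1 runs 5, rem=5, quantum used, demote→Q2. Q0=[] Q1=[P4,P5] Q2=[P3]
t=29-31: P4@Q1 runs 2, rem=0, completes. Q0=[] Q1=[P5] Q2=[P3]
t=31-36: P5@Q1 runs 5, rem=0, completes. Q0=[] Q1=[] Q2=[P3]
t=36-41: P3@Q2 runs 5, rem=0, completes. Q0=[] Q1=[] Q2=[]

Answer: P1(0-3) P2(3-5) P3(5-8) P4(8-11) P5(11-14) P1(14-17) P2(17-19) P2(19-21) P2(21-23) P2(23-24) P3(24-29) P4(29-31) P5(31-36) P3(36-41)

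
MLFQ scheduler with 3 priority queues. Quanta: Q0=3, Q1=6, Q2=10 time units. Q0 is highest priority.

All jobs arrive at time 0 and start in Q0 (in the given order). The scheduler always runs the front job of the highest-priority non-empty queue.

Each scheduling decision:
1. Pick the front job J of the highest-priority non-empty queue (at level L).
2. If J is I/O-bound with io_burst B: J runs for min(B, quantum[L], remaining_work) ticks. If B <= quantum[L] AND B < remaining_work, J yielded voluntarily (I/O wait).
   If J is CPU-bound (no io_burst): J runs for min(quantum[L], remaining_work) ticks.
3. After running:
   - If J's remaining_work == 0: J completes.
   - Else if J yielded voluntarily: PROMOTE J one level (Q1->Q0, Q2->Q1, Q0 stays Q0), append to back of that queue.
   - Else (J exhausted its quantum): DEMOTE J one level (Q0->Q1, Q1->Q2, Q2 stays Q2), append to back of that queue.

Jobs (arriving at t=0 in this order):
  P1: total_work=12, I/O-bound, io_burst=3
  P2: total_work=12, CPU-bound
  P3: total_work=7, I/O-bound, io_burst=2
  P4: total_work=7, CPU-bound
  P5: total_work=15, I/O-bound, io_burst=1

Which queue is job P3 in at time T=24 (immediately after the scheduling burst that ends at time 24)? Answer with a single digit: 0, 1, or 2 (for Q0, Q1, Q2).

t=0-3: P1@Q0 runs 3, rem=9, I/O yield, promote→Q0. Q0=[P2,P3,P4,P5,P1] Q1=[] Q2=[]
t=3-6: P2@Q0 runs 3, rem=9, quantum used, demote→Q1. Q0=[P3,P4,P5,P1] Q1=[P2] Q2=[]
t=6-8: P3@Q0 runs 2, rem=5, I/O yield, promote→Q0. Q0=[P4,P5,P1,P3] Q1=[P2] Q2=[]
t=8-11: P4@Q0 runs 3, rem=4, quantum used, demote→Q1. Q0=[P5,P1,P3] Q1=[P2,P4] Q2=[]
t=11-12: P5@Q0 runs 1, rem=14, I/O yield, promote→Q0. Q0=[P1,P3,P5] Q1=[P2,P4] Q2=[]
t=12-15: P1@Q0 runs 3, rem=6, I/O yield, promote→Q0. Q0=[P3,P5,P1] Q1=[P2,P4] Q2=[]
t=15-17: P3@Q0 runs 2, rem=3, I/O yield, promote→Q0. Q0=[P5,P1,P3] Q1=[P2,P4] Q2=[]
t=17-18: P5@Q0 runs 1, rem=13, I/O yield, promote→Q0. Q0=[P1,P3,P5] Q1=[P2,P4] Q2=[]
t=18-21: P1@Q0 runs 3, rem=3, I/O yield, promote→Q0. Q0=[P3,P5,P1] Q1=[P2,P4] Q2=[]
t=21-23: P3@Q0 runs 2, rem=1, I/O yield, promote→Q0. Q0=[P5,P1,P3] Q1=[P2,P4] Q2=[]
t=23-24: P5@Q0 runs 1, rem=12, I/O yield, promote→Q0. Q0=[P1,P3,P5] Q1=[P2,P4] Q2=[]
t=24-27: P1@Q0 runs 3, rem=0, completes. Q0=[P3,P5] Q1=[P2,P4] Q2=[]
t=27-28: P3@Q0 runs 1, rem=0, completes. Q0=[P5] Q1=[P2,P4] Q2=[]
t=28-29: P5@Q0 runs 1, rem=11, I/O yield, promote→Q0. Q0=[P5] Q1=[P2,P4] Q2=[]
t=29-30: P5@Q0 runs 1, rem=10, I/O yield, promote→Q0. Q0=[P5] Q1=[P2,P4] Q2=[]
t=30-31: P5@Q0 runs 1, rem=9, I/O yield, promote→Q0. Q0=[P5] Q1=[P2,P4] Q2=[]
t=31-32: P5@Q0 runs 1, rem=8, I/O yield, promote→Q0. Q0=[P5] Q1=[P2,P4] Q2=[]
t=32-33: P5@Q0 runs 1, rem=7, I/O yield, promote→Q0. Q0=[P5] Q1=[P2,P4] Q2=[]
t=33-34: P5@Q0 runs 1, rem=6, I/O yield, promote→Q0. Q0=[P5] Q1=[P2,P4] Q2=[]
t=34-35: P5@Q0 runs 1, rem=5, I/O yield, promote→Q0. Q0=[P5] Q1=[P2,P4] Q2=[]
t=35-36: P5@Q0 runs 1, rem=4, I/O yield, promote→Q0. Q0=[P5] Q1=[P2,P4] Q2=[]
t=36-37: P5@Q0 runs 1, rem=3, I/O yield, promote→Q0. Q0=[P5] Q1=[P2,P4] Q2=[]
t=37-38: P5@Q0 runs 1, rem=2, I/O yield, promote→Q0. Q0=[P5] Q1=[P2,P4] Q2=[]
t=38-39: P5@Q0 runs 1, rem=1, I/O yield, promote→Q0. Q0=[P5] Q1=[P2,P4] Q2=[]
t=39-40: P5@Q0 runs 1, rem=0, completes. Q0=[] Q1=[P2,P4] Q2=[]
t=40-46: P2@Q1 runs 6, rem=3, quantum used, demote→Q2. Q0=[] Q1=[P4] Q2=[P2]
t=46-50: P4@Q1 runs 4, rem=0, completes. Q0=[] Q1=[] Q2=[P2]
t=50-53: P2@Q2 runs 3, rem=0, completes. Q0=[] Q1=[] Q2=[]

Answer: 0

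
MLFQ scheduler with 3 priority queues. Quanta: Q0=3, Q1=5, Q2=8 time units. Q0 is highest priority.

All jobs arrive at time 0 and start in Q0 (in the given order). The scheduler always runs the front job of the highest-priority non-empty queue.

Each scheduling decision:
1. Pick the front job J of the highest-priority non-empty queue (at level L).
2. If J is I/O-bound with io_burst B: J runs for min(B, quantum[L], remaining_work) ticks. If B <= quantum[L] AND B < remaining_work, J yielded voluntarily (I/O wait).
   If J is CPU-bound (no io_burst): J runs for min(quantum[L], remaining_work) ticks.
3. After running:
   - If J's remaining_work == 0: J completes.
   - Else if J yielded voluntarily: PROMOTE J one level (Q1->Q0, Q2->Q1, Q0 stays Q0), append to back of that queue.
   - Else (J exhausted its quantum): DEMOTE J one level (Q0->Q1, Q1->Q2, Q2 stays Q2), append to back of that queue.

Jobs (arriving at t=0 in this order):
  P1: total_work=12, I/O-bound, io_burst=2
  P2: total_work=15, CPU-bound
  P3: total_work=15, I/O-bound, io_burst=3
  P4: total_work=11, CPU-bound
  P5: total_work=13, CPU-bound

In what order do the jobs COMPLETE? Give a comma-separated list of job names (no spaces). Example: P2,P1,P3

Answer: P3,P1,P2,P4,P5

Derivation:
t=0-2: P1@Q0 runs 2, rem=10, I/O yield, promote→Q0. Q0=[P2,P3,P4,P5,P1] Q1=[] Q2=[]
t=2-5: P2@Q0 runs 3, rem=12, quantum used, demote→Q1. Q0=[P3,P4,P5,P1] Q1=[P2] Q2=[]
t=5-8: P3@Q0 runs 3, rem=12, I/O yield, promote→Q0. Q0=[P4,P5,P1,P3] Q1=[P2] Q2=[]
t=8-11: P4@Q0 runs 3, rem=8, quantum used, demote→Q1. Q0=[P5,P1,P3] Q1=[P2,P4] Q2=[]
t=11-14: P5@Q0 runs 3, rem=10, quantum used, demote→Q1. Q0=[P1,P3] Q1=[P2,P4,P5] Q2=[]
t=14-16: P1@Q0 runs 2, rem=8, I/O yield, promote→Q0. Q0=[P3,P1] Q1=[P2,P4,P5] Q2=[]
t=16-19: P3@Q0 runs 3, rem=9, I/O yield, promote→Q0. Q0=[P1,P3] Q1=[P2,P4,P5] Q2=[]
t=19-21: P1@Q0 runs 2, rem=6, I/O yield, promote→Q0. Q0=[P3,P1] Q1=[P2,P4,P5] Q2=[]
t=21-24: P3@Q0 runs 3, rem=6, I/O yield, promote→Q0. Q0=[P1,P3] Q1=[P2,P4,P5] Q2=[]
t=24-26: P1@Q0 runs 2, rem=4, I/O yield, promote→Q0. Q0=[P3,P1] Q1=[P2,P4,P5] Q2=[]
t=26-29: P3@Q0 runs 3, rem=3, I/O yield, promote→Q0. Q0=[P1,P3] Q1=[P2,P4,P5] Q2=[]
t=29-31: P1@Q0 runs 2, rem=2, I/O yield, promote→Q0. Q0=[P3,P1] Q1=[P2,P4,P5] Q2=[]
t=31-34: P3@Q0 runs 3, rem=0, completes. Q0=[P1] Q1=[P2,P4,P5] Q2=[]
t=34-36: P1@Q0 runs 2, rem=0, completes. Q0=[] Q1=[P2,P4,P5] Q2=[]
t=36-41: P2@Q1 runs 5, rem=7, quantum used, demote→Q2. Q0=[] Q1=[P4,P5] Q2=[P2]
t=41-46: P4@Q1 runs 5, rem=3, quantum used, demote→Q2. Q0=[] Q1=[P5] Q2=[P2,P4]
t=46-51: P5@Q1 runs 5, rem=5, quantum used, demote→Q2. Q0=[] Q1=[] Q2=[P2,P4,P5]
t=51-58: P2@Q2 runs 7, rem=0, completes. Q0=[] Q1=[] Q2=[P4,P5]
t=58-61: P4@Q2 runs 3, rem=0, completes. Q0=[] Q1=[] Q2=[P5]
t=61-66: P5@Q2 runs 5, rem=0, completes. Q0=[] Q1=[] Q2=[]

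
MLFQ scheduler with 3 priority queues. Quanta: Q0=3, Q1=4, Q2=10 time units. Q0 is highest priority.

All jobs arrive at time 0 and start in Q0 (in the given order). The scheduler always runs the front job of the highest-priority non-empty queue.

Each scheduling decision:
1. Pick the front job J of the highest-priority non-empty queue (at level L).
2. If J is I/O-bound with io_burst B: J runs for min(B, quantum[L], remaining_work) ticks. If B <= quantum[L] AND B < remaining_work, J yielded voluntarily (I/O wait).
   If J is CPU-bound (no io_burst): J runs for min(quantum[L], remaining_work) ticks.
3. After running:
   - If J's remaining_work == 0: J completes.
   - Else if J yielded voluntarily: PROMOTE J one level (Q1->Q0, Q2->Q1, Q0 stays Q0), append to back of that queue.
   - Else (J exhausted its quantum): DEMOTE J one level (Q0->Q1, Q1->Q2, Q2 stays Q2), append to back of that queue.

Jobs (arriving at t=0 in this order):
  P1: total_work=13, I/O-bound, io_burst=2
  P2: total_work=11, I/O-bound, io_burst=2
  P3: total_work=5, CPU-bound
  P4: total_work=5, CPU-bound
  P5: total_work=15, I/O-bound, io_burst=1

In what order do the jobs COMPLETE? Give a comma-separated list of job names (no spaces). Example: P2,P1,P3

t=0-2: P1@Q0 runs 2, rem=11, I/O yield, promote→Q0. Q0=[P2,P3,P4,P5,P1] Q1=[] Q2=[]
t=2-4: P2@Q0 runs 2, rem=9, I/O yield, promote→Q0. Q0=[P3,P4,P5,P1,P2] Q1=[] Q2=[]
t=4-7: P3@Q0 runs 3, rem=2, quantum used, demote→Q1. Q0=[P4,P5,P1,P2] Q1=[P3] Q2=[]
t=7-10: P4@Q0 runs 3, rem=2, quantum used, demote→Q1. Q0=[P5,P1,P2] Q1=[P3,P4] Q2=[]
t=10-11: P5@Q0 runs 1, rem=14, I/O yield, promote→Q0. Q0=[P1,P2,P5] Q1=[P3,P4] Q2=[]
t=11-13: P1@Q0 runs 2, rem=9, I/O yield, promote→Q0. Q0=[P2,P5,P1] Q1=[P3,P4] Q2=[]
t=13-15: P2@Q0 runs 2, rem=7, I/O yield, promote→Q0. Q0=[P5,P1,P2] Q1=[P3,P4] Q2=[]
t=15-16: P5@Q0 runs 1, rem=13, I/O yield, promote→Q0. Q0=[P1,P2,P5] Q1=[P3,P4] Q2=[]
t=16-18: P1@Q0 runs 2, rem=7, I/O yield, promote→Q0. Q0=[P2,P5,P1] Q1=[P3,P4] Q2=[]
t=18-20: P2@Q0 runs 2, rem=5, I/O yield, promote→Q0. Q0=[P5,P1,P2] Q1=[P3,P4] Q2=[]
t=20-21: P5@Q0 runs 1, rem=12, I/O yield, promote→Q0. Q0=[P1,P2,P5] Q1=[P3,P4] Q2=[]
t=21-23: P1@Q0 runs 2, rem=5, I/O yield, promote→Q0. Q0=[P2,P5,P1] Q1=[P3,P4] Q2=[]
t=23-25: P2@Q0 runs 2, rem=3, I/O yield, promote→Q0. Q0=[P5,P1,P2] Q1=[P3,P4] Q2=[]
t=25-26: P5@Q0 runs 1, rem=11, I/O yield, promote→Q0. Q0=[P1,P2,P5] Q1=[P3,P4] Q2=[]
t=26-28: P1@Q0 runs 2, rem=3, I/O yield, promote→Q0. Q0=[P2,P5,P1] Q1=[P3,P4] Q2=[]
t=28-30: P2@Q0 runs 2, rem=1, I/O yield, promote→Q0. Q0=[P5,P1,P2] Q1=[P3,P4] Q2=[]
t=30-31: P5@Q0 runs 1, rem=10, I/O yield, promote→Q0. Q0=[P1,P2,P5] Q1=[P3,P4] Q2=[]
t=31-33: P1@Q0 runs 2, rem=1, I/O yield, promote→Q0. Q0=[P2,P5,P1] Q1=[P3,P4] Q2=[]
t=33-34: P2@Q0 runs 1, rem=0, completes. Q0=[P5,P1] Q1=[P3,P4] Q2=[]
t=34-35: P5@Q0 runs 1, rem=9, I/O yield, promote→Q0. Q0=[P1,P5] Q1=[P3,P4] Q2=[]
t=35-36: P1@Q0 runs 1, rem=0, completes. Q0=[P5] Q1=[P3,P4] Q2=[]
t=36-37: P5@Q0 runs 1, rem=8, I/O yield, promote→Q0. Q0=[P5] Q1=[P3,P4] Q2=[]
t=37-38: P5@Q0 runs 1, rem=7, I/O yield, promote→Q0. Q0=[P5] Q1=[P3,P4] Q2=[]
t=38-39: P5@Q0 runs 1, rem=6, I/O yield, promote→Q0. Q0=[P5] Q1=[P3,P4] Q2=[]
t=39-40: P5@Q0 runs 1, rem=5, I/O yield, promote→Q0. Q0=[P5] Q1=[P3,P4] Q2=[]
t=40-41: P5@Q0 runs 1, rem=4, I/O yield, promote→Q0. Q0=[P5] Q1=[P3,P4] Q2=[]
t=41-42: P5@Q0 runs 1, rem=3, I/O yield, promote→Q0. Q0=[P5] Q1=[P3,P4] Q2=[]
t=42-43: P5@Q0 runs 1, rem=2, I/O yield, promote→Q0. Q0=[P5] Q1=[P3,P4] Q2=[]
t=43-44: P5@Q0 runs 1, rem=1, I/O yield, promote→Q0. Q0=[P5] Q1=[P3,P4] Q2=[]
t=44-45: P5@Q0 runs 1, rem=0, completes. Q0=[] Q1=[P3,P4] Q2=[]
t=45-47: P3@Q1 runs 2, rem=0, completes. Q0=[] Q1=[P4] Q2=[]
t=47-49: P4@Q1 runs 2, rem=0, completes. Q0=[] Q1=[] Q2=[]

Answer: P2,P1,P5,P3,P4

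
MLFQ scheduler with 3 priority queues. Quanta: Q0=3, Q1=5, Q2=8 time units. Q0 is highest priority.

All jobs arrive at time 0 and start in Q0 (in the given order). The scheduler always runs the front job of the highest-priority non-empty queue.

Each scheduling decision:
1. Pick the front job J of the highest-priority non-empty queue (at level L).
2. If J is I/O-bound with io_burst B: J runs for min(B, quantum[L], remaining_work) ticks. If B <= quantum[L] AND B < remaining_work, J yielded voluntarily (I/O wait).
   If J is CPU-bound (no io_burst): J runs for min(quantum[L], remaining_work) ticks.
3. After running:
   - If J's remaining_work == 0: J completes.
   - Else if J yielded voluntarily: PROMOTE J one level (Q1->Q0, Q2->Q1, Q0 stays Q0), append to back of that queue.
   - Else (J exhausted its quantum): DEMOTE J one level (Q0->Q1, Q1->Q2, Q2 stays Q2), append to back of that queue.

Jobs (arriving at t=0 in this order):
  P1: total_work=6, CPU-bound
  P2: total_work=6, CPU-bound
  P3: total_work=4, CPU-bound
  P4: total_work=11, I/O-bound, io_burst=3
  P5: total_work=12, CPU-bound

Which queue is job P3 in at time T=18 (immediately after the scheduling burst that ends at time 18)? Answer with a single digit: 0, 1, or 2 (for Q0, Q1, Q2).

Answer: 1

Derivation:
t=0-3: P1@Q0 runs 3, rem=3, quantum used, demote→Q1. Q0=[P2,P3,P4,P5] Q1=[P1] Q2=[]
t=3-6: P2@Q0 runs 3, rem=3, quantum used, demote→Q1. Q0=[P3,P4,P5] Q1=[P1,P2] Q2=[]
t=6-9: P3@Q0 runs 3, rem=1, quantum used, demote→Q1. Q0=[P4,P5] Q1=[P1,P2,P3] Q2=[]
t=9-12: P4@Q0 runs 3, rem=8, I/O yield, promote→Q0. Q0=[P5,P4] Q1=[P1,P2,P3] Q2=[]
t=12-15: P5@Q0 runs 3, rem=9, quantum used, demote→Q1. Q0=[P4] Q1=[P1,P2,P3,P5] Q2=[]
t=15-18: P4@Q0 runs 3, rem=5, I/O yield, promote→Q0. Q0=[P4] Q1=[P1,P2,P3,P5] Q2=[]
t=18-21: P4@Q0 runs 3, rem=2, I/O yield, promote→Q0. Q0=[P4] Q1=[P1,P2,P3,P5] Q2=[]
t=21-23: P4@Q0 runs 2, rem=0, completes. Q0=[] Q1=[P1,P2,P3,P5] Q2=[]
t=23-26: P1@Q1 runs 3, rem=0, completes. Q0=[] Q1=[P2,P3,P5] Q2=[]
t=26-29: P2@Q1 runs 3, rem=0, completes. Q0=[] Q1=[P3,P5] Q2=[]
t=29-30: P3@Q1 runs 1, rem=0, completes. Q0=[] Q1=[P5] Q2=[]
t=30-35: P5@Q1 runs 5, rem=4, quantum used, demote→Q2. Q0=[] Q1=[] Q2=[P5]
t=35-39: P5@Q2 runs 4, rem=0, completes. Q0=[] Q1=[] Q2=[]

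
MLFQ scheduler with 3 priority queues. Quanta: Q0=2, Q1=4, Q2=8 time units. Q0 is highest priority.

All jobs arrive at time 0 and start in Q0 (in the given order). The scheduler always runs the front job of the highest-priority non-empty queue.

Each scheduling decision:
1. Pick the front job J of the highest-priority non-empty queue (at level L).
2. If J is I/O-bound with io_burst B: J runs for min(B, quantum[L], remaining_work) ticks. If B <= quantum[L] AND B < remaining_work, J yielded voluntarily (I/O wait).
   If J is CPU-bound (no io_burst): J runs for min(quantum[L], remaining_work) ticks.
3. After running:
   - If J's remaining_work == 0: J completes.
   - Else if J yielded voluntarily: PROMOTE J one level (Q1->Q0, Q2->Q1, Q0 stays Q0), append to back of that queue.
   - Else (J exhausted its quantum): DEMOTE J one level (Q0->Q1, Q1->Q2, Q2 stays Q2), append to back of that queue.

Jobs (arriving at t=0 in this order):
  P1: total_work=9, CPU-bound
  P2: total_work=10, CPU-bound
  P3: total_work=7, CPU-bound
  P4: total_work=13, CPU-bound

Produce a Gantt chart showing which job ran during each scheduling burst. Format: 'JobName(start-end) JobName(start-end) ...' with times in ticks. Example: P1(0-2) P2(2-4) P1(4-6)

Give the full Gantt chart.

t=0-2: P1@Q0 runs 2, rem=7, quantum used, demote→Q1. Q0=[P2,P3,P4] Q1=[P1] Q2=[]
t=2-4: P2@Q0 runs 2, rem=8, quantum used, demote→Q1. Q0=[P3,P4] Q1=[P1,P2] Q2=[]
t=4-6: P3@Q0 runs 2, rem=5, quantum used, demote→Q1. Q0=[P4] Q1=[P1,P2,P3] Q2=[]
t=6-8: P4@Q0 runs 2, rem=11, quantum used, demote→Q1. Q0=[] Q1=[P1,P2,P3,P4] Q2=[]
t=8-12: P1@Q1 runs 4, rem=3, quantum used, demote→Q2. Q0=[] Q1=[P2,P3,P4] Q2=[P1]
t=12-16: P2@Q1 runs 4, rem=4, quantum used, demote→Q2. Q0=[] Q1=[P3,P4] Q2=[P1,P2]
t=16-20: P3@Q1 runs 4, rem=1, quantum used, demote→Q2. Q0=[] Q1=[P4] Q2=[P1,P2,P3]
t=20-24: P4@Q1 runs 4, rem=7, quantum used, demote→Q2. Q0=[] Q1=[] Q2=[P1,P2,P3,P4]
t=24-27: P1@Q2 runs 3, rem=0, completes. Q0=[] Q1=[] Q2=[P2,P3,P4]
t=27-31: P2@Q2 runs 4, rem=0, completes. Q0=[] Q1=[] Q2=[P3,P4]
t=31-32: P3@Q2 runs 1, rem=0, completes. Q0=[] Q1=[] Q2=[P4]
t=32-39: P4@Q2 runs 7, rem=0, completes. Q0=[] Q1=[] Q2=[]

Answer: P1(0-2) P2(2-4) P3(4-6) P4(6-8) P1(8-12) P2(12-16) P3(16-20) P4(20-24) P1(24-27) P2(27-31) P3(31-32) P4(32-39)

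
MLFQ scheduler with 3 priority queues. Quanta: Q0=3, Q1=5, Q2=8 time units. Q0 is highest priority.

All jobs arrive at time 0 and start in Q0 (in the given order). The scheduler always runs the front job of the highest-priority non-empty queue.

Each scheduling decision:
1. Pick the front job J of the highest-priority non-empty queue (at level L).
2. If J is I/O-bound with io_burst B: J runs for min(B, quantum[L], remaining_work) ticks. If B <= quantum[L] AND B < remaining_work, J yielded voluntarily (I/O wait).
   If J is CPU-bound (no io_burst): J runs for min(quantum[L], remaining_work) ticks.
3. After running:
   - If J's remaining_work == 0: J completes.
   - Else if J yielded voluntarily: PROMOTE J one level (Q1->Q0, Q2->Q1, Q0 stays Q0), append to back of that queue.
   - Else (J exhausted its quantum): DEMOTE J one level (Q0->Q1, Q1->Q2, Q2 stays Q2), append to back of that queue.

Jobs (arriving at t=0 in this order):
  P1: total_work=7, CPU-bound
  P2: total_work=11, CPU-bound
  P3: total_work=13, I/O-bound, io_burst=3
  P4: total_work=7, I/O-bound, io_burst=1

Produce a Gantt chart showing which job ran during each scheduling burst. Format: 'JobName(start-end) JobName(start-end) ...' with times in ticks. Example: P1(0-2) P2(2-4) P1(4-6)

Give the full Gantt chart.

t=0-3: P1@Q0 runs 3, rem=4, quantum used, demote→Q1. Q0=[P2,P3,P4] Q1=[P1] Q2=[]
t=3-6: P2@Q0 runs 3, rem=8, quantum used, demote→Q1. Q0=[P3,P4] Q1=[P1,P2] Q2=[]
t=6-9: P3@Q0 runs 3, rem=10, I/O yield, promote→Q0. Q0=[P4,P3] Q1=[P1,P2] Q2=[]
t=9-10: P4@Q0 runs 1, rem=6, I/O yield, promote→Q0. Q0=[P3,P4] Q1=[P1,P2] Q2=[]
t=10-13: P3@Q0 runs 3, rem=7, I/O yield, promote→Q0. Q0=[P4,P3] Q1=[P1,P2] Q2=[]
t=13-14: P4@Q0 runs 1, rem=5, I/O yield, promote→Q0. Q0=[P3,P4] Q1=[P1,P2] Q2=[]
t=14-17: P3@Q0 runs 3, rem=4, I/O yield, promote→Q0. Q0=[P4,P3] Q1=[P1,P2] Q2=[]
t=17-18: P4@Q0 runs 1, rem=4, I/O yield, promote→Q0. Q0=[P3,P4] Q1=[P1,P2] Q2=[]
t=18-21: P3@Q0 runs 3, rem=1, I/O yield, promote→Q0. Q0=[P4,P3] Q1=[P1,P2] Q2=[]
t=21-22: P4@Q0 runs 1, rem=3, I/O yield, promote→Q0. Q0=[P3,P4] Q1=[P1,P2] Q2=[]
t=22-23: P3@Q0 runs 1, rem=0, completes. Q0=[P4] Q1=[P1,P2] Q2=[]
t=23-24: P4@Q0 runs 1, rem=2, I/O yield, promote→Q0. Q0=[P4] Q1=[P1,P2] Q2=[]
t=24-25: P4@Q0 runs 1, rem=1, I/O yield, promote→Q0. Q0=[P4] Q1=[P1,P2] Q2=[]
t=25-26: P4@Q0 runs 1, rem=0, completes. Q0=[] Q1=[P1,P2] Q2=[]
t=26-30: P1@Q1 runs 4, rem=0, completes. Q0=[] Q1=[P2] Q2=[]
t=30-35: P2@Q1 runs 5, rem=3, quantum used, demote→Q2. Q0=[] Q1=[] Q2=[P2]
t=35-38: P2@Q2 runs 3, rem=0, completes. Q0=[] Q1=[] Q2=[]

Answer: P1(0-3) P2(3-6) P3(6-9) P4(9-10) P3(10-13) P4(13-14) P3(14-17) P4(17-18) P3(18-21) P4(21-22) P3(22-23) P4(23-24) P4(24-25) P4(25-26) P1(26-30) P2(30-35) P2(35-38)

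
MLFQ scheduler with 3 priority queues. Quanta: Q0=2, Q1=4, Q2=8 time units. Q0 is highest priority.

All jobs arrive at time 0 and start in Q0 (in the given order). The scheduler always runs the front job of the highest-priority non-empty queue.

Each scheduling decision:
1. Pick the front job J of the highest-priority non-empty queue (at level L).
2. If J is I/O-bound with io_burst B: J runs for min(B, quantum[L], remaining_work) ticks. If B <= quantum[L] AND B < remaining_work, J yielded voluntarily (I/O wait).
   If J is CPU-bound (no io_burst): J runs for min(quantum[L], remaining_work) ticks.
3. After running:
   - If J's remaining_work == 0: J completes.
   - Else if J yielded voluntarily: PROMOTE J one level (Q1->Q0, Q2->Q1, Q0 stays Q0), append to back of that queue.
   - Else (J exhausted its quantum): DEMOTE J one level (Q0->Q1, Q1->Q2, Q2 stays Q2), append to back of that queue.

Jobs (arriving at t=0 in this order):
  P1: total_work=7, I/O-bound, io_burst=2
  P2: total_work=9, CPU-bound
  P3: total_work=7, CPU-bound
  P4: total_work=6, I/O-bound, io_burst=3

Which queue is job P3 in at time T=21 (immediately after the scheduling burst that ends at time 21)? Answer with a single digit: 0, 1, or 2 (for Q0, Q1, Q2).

t=0-2: P1@Q0 runs 2, rem=5, I/O yield, promote→Q0. Q0=[P2,P3,P4,P1] Q1=[] Q2=[]
t=2-4: P2@Q0 runs 2, rem=7, quantum used, demote→Q1. Q0=[P3,P4,P1] Q1=[P2] Q2=[]
t=4-6: P3@Q0 runs 2, rem=5, quantum used, demote→Q1. Q0=[P4,P1] Q1=[P2,P3] Q2=[]
t=6-8: P4@Q0 runs 2, rem=4, quantum used, demote→Q1. Q0=[P1] Q1=[P2,P3,P4] Q2=[]
t=8-10: P1@Q0 runs 2, rem=3, I/O yield, promote→Q0. Q0=[P1] Q1=[P2,P3,P4] Q2=[]
t=10-12: P1@Q0 runs 2, rem=1, I/O yield, promote→Q0. Q0=[P1] Q1=[P2,P3,P4] Q2=[]
t=12-13: P1@Q0 runs 1, rem=0, completes. Q0=[] Q1=[P2,P3,P4] Q2=[]
t=13-17: P2@Q1 runs 4, rem=3, quantum used, demote→Q2. Q0=[] Q1=[P3,P4] Q2=[P2]
t=17-21: P3@Q1 runs 4, rem=1, quantum used, demote→Q2. Q0=[] Q1=[P4] Q2=[P2,P3]
t=21-24: P4@Q1 runs 3, rem=1, I/O yield, promote→Q0. Q0=[P4] Q1=[] Q2=[P2,P3]
t=24-25: P4@Q0 runs 1, rem=0, completes. Q0=[] Q1=[] Q2=[P2,P3]
t=25-28: P2@Q2 runs 3, rem=0, completes. Q0=[] Q1=[] Q2=[P3]
t=28-29: P3@Q2 runs 1, rem=0, completes. Q0=[] Q1=[] Q2=[]

Answer: 2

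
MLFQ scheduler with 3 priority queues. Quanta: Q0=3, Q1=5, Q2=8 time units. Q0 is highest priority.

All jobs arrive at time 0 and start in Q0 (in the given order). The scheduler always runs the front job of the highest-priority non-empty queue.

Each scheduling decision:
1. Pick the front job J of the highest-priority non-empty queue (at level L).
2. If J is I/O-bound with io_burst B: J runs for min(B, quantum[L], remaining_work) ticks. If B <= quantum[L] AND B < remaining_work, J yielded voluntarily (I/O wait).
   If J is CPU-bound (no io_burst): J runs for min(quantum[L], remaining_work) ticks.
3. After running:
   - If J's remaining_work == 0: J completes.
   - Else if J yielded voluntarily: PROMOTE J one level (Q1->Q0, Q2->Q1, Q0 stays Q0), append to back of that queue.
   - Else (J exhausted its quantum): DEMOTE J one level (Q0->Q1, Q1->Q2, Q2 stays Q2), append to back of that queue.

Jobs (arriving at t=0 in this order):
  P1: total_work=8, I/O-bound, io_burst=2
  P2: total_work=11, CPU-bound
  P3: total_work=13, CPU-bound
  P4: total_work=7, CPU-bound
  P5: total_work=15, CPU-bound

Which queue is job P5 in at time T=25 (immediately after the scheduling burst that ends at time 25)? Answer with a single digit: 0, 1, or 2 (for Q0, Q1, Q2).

t=0-2: P1@Q0 runs 2, rem=6, I/O yield, promote→Q0. Q0=[P2,P3,P4,P5,P1] Q1=[] Q2=[]
t=2-5: P2@Q0 runs 3, rem=8, quantum used, demote→Q1. Q0=[P3,P4,P5,P1] Q1=[P2] Q2=[]
t=5-8: P3@Q0 runs 3, rem=10, quantum used, demote→Q1. Q0=[P4,P5,P1] Q1=[P2,P3] Q2=[]
t=8-11: P4@Q0 runs 3, rem=4, quantum used, demote→Q1. Q0=[P5,P1] Q1=[P2,P3,P4] Q2=[]
t=11-14: P5@Q0 runs 3, rem=12, quantum used, demote→Q1. Q0=[P1] Q1=[P2,P3,P4,P5] Q2=[]
t=14-16: P1@Q0 runs 2, rem=4, I/O yield, promote→Q0. Q0=[P1] Q1=[P2,P3,P4,P5] Q2=[]
t=16-18: P1@Q0 runs 2, rem=2, I/O yield, promote→Q0. Q0=[P1] Q1=[P2,P3,P4,P5] Q2=[]
t=18-20: P1@Q0 runs 2, rem=0, completes. Q0=[] Q1=[P2,P3,P4,P5] Q2=[]
t=20-25: P2@Q1 runs 5, rem=3, quantum used, demote→Q2. Q0=[] Q1=[P3,P4,P5] Q2=[P2]
t=25-30: P3@Q1 runs 5, rem=5, quantum used, demote→Q2. Q0=[] Q1=[P4,P5] Q2=[P2,P3]
t=30-34: P4@Q1 runs 4, rem=0, completes. Q0=[] Q1=[P5] Q2=[P2,P3]
t=34-39: P5@Q1 runs 5, rem=7, quantum used, demote→Q2. Q0=[] Q1=[] Q2=[P2,P3,P5]
t=39-42: P2@Q2 runs 3, rem=0, completes. Q0=[] Q1=[] Q2=[P3,P5]
t=42-47: P3@Q2 runs 5, rem=0, completes. Q0=[] Q1=[] Q2=[P5]
t=47-54: P5@Q2 runs 7, rem=0, completes. Q0=[] Q1=[] Q2=[]

Answer: 1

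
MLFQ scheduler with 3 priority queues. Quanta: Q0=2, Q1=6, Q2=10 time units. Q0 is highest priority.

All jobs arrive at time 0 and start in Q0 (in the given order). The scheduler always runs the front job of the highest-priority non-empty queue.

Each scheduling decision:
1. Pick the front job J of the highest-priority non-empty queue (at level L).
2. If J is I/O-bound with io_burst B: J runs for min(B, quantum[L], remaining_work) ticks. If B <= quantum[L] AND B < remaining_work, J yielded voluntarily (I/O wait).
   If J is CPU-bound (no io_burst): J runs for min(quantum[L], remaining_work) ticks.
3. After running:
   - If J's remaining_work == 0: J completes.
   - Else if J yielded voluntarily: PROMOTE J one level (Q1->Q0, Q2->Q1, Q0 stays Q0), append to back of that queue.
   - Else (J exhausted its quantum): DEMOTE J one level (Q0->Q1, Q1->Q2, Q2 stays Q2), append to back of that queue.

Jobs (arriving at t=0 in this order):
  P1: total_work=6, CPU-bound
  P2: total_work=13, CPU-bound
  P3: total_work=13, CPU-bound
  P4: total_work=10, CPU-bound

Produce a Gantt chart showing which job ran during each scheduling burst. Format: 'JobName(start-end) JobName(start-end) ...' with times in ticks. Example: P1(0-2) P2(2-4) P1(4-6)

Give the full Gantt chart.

Answer: P1(0-2) P2(2-4) P3(4-6) P4(6-8) P1(8-12) P2(12-18) P3(18-24) P4(24-30) P2(30-35) P3(35-40) P4(40-42)

Derivation:
t=0-2: P1@Q0 runs 2, rem=4, quantum used, demote→Q1. Q0=[P2,P3,P4] Q1=[P1] Q2=[]
t=2-4: P2@Q0 runs 2, rem=11, quantum used, demote→Q1. Q0=[P3,P4] Q1=[P1,P2] Q2=[]
t=4-6: P3@Q0 runs 2, rem=11, quantum used, demote→Q1. Q0=[P4] Q1=[P1,P2,P3] Q2=[]
t=6-8: P4@Q0 runs 2, rem=8, quantum used, demote→Q1. Q0=[] Q1=[P1,P2,P3,P4] Q2=[]
t=8-12: P1@Q1 runs 4, rem=0, completes. Q0=[] Q1=[P2,P3,P4] Q2=[]
t=12-18: P2@Q1 runs 6, rem=5, quantum used, demote→Q2. Q0=[] Q1=[P3,P4] Q2=[P2]
t=18-24: P3@Q1 runs 6, rem=5, quantum used, demote→Q2. Q0=[] Q1=[P4] Q2=[P2,P3]
t=24-30: P4@Q1 runs 6, rem=2, quantum used, demote→Q2. Q0=[] Q1=[] Q2=[P2,P3,P4]
t=30-35: P2@Q2 runs 5, rem=0, completes. Q0=[] Q1=[] Q2=[P3,P4]
t=35-40: P3@Q2 runs 5, rem=0, completes. Q0=[] Q1=[] Q2=[P4]
t=40-42: P4@Q2 runs 2, rem=0, completes. Q0=[] Q1=[] Q2=[]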